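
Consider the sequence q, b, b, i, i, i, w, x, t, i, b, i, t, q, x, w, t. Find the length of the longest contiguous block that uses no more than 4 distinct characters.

7

add q: window [q] (1 distinct), len 1
add b: window [q, b] (2 distinct), len 2
add b: window [q, b, b] (2 distinct), len 3
add i: window [q, b, b, i] (3 distinct), len 4
add i: window [q, b, b, i, i] (3 distinct), len 5
add i: window [q, b, b, i, i, i] (3 distinct), len 6
add w: window [q, b, b, i, i, i, w] (4 distinct), len 7
add x: window [b, b, i, i, i, w, x] (4 distinct), len 7
add t: window [i, i, i, w, x, t] (4 distinct), len 6
add i: window [i, i, i, w, x, t, i] (4 distinct), len 7
add b: window [x, t, i, b] (4 distinct), len 4
add i: window [x, t, i, b, i] (4 distinct), len 5
add t: window [x, t, i, b, i, t] (4 distinct), len 6
add q: window [t, i, b, i, t, q] (4 distinct), len 6
add x: window [i, t, q, x] (4 distinct), len 4
add w: window [t, q, x, w] (4 distinct), len 4
add t: window [t, q, x, w, t] (4 distinct), len 5
Longest length with ≤4 distinct: 7.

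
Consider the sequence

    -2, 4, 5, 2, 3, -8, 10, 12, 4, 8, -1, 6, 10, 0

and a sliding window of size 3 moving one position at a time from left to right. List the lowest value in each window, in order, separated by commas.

-2, 2, 2, -8, -8, -8, 4, 4, -1, -1, -1, 0

[-2, 4, 5] → min -2
[4, 5, 2] → min 2
[5, 2, 3] → min 2
[2, 3, -8] → min -8
[3, -8, 10] → min -8
[-8, 10, 12] → min -8
[10, 12, 4] → min 4
[12, 4, 8] → min 4
[4, 8, -1] → min -1
[8, -1, 6] → min -1
[-1, 6, 10] → min -1
[6, 10, 0] → min 0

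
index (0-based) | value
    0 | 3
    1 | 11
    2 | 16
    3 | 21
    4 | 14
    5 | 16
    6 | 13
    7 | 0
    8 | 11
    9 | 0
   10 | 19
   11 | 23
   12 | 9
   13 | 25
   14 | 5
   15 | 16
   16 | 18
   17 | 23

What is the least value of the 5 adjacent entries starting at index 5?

0

Elements at indices 5..9: 16, 13, 0, 11, 0
min(16, 13, 0, 11, 0) = 0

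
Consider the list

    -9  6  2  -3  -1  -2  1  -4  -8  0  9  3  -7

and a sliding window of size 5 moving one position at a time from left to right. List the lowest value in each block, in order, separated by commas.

-9, -3, -3, -4, -8, -8, -8, -8, -8

-9 6 2 -3 -1 → min -9
6 2 -3 -1 -2 → min -3
2 -3 -1 -2 1 → min -3
-3 -1 -2 1 -4 → min -4
-1 -2 1 -4 -8 → min -8
-2 1 -4 -8 0 → min -8
1 -4 -8 0 9 → min -8
-4 -8 0 9 3 → min -8
-8 0 9 3 -7 → min -8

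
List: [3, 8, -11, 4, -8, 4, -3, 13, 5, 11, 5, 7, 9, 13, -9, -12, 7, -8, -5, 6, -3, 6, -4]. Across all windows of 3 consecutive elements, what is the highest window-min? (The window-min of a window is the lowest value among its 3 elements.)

[3, 8, -11] → min -11
[8, -11, 4] → min -11
[-11, 4, -8] → min -11
[4, -8, 4] → min -8
[-8, 4, -3] → min -8
[4, -3, 13] → min -3
[-3, 13, 5] → min -3
[13, 5, 11] → min 5
[5, 11, 5] → min 5
[11, 5, 7] → min 5
[5, 7, 9] → min 5
[7, 9, 13] → min 7
[9, 13, -9] → min -9
[13, -9, -12] → min -12
[-9, -12, 7] → min -12
[-12, 7, -8] → min -12
[7, -8, -5] → min -8
[-8, -5, 6] → min -8
[-5, 6, -3] → min -5
[6, -3, 6] → min -3
[-3, 6, -4] → min -4
Highest of these is 7.

7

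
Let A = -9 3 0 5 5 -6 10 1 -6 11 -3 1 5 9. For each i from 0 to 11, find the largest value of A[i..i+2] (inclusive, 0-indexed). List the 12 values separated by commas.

3, 5, 5, 5, 10, 10, 10, 11, 11, 11, 5, 9

[-9, 3, 0] → max 3
[3, 0, 5] → max 5
[0, 5, 5] → max 5
[5, 5, -6] → max 5
[5, -6, 10] → max 10
[-6, 10, 1] → max 10
[10, 1, -6] → max 10
[1, -6, 11] → max 11
[-6, 11, -3] → max 11
[11, -3, 1] → max 11
[-3, 1, 5] → max 5
[1, 5, 9] → max 9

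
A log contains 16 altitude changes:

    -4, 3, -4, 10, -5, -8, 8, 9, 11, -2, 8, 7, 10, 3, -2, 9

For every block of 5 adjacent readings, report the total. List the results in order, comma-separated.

0, -4, 1, 14, 15, 18, 34, 33, 34, 26, 26, 27

Sliding a size-5 window across the 16 values:
-4 3 -4 10 -5 → sum 0
3 -4 10 -5 -8 → sum -4
-4 10 -5 -8 8 → sum 1
10 -5 -8 8 9 → sum 14
-5 -8 8 9 11 → sum 15
-8 8 9 11 -2 → sum 18
8 9 11 -2 8 → sum 34
9 11 -2 8 7 → sum 33
11 -2 8 7 10 → sum 34
-2 8 7 10 3 → sum 26
8 7 10 3 -2 → sum 26
7 10 3 -2 9 → sum 27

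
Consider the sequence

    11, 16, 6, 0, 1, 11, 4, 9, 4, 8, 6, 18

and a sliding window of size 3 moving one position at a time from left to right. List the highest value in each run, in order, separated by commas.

16, 16, 6, 11, 11, 11, 9, 9, 8, 18

Sliding a size-3 window across the 12 values:
[11, 16, 6] → max 16
[16, 6, 0] → max 16
[6, 0, 1] → max 6
[0, 1, 11] → max 11
[1, 11, 4] → max 11
[11, 4, 9] → max 11
[4, 9, 4] → max 9
[9, 4, 8] → max 9
[4, 8, 6] → max 8
[8, 6, 18] → max 18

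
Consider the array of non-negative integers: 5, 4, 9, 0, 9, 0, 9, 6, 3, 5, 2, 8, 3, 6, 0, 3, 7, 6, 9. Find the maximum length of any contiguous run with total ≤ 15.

4

Extend to the right; shrink from the left whenever the sum exceeds 15:
add 5: [5] sum 5, len 1
add 4: [5, 4] sum 9, len 2
add 9: [4, 9] sum 13, len 2
add 0: [4, 9, 0] sum 13, len 3
add 9: [0, 9] sum 9, len 2
add 0: [0, 9, 0] sum 9, len 3
add 9: [0, 9] sum 9, len 2
add 6: [0, 9, 6] sum 15, len 3
add 3: [6, 3] sum 9, len 2
add 5: [6, 3, 5] sum 14, len 3
add 2: [3, 5, 2] sum 10, len 3
add 8: [5, 2, 8] sum 15, len 3
add 3: [2, 8, 3] sum 13, len 3
add 6: [3, 6] sum 9, len 2
add 0: [3, 6, 0] sum 9, len 3
add 3: [3, 6, 0, 3] sum 12, len 4
add 7: [0, 3, 7] sum 10, len 3
add 6: [7, 6] sum 13, len 2
add 9: [6, 9] sum 15, len 2
Longest length seen: 4.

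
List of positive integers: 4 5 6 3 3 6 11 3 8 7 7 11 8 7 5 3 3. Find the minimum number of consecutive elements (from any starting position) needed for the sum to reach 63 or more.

add 4: running sum 4 < 63
add 5: running sum 9 < 63
add 6: running sum 15 < 63
add 3: running sum 18 < 63
add 3: running sum 21 < 63
add 6: running sum 27 < 63
add 11: running sum 38 < 63
add 3: running sum 41 < 63
add 8: running sum 49 < 63
add 7: running sum 56 < 63
end 10: [4, 5, 6, 3, 3, 6, 11, 3, 8, 7, 7] sum 63, len 11
end 11: [6, 3, 3, 6, 11, 3, 8, 7, 7, 11] sum 65, len 10
end 12: [3, 6, 11, 3, 8, 7, 7, 11, 8] sum 64, len 9
end 13: [6, 11, 3, 8, 7, 7, 11, 8, 7] sum 68, len 9
end 14: [11, 3, 8, 7, 7, 11, 8, 7, 5] sum 67, len 9
end 15: [11, 3, 8, 7, 7, 11, 8, 7, 5, 3] sum 70, len 10
end 16: [11, 3, 8, 7, 7, 11, 8, 7, 5, 3, 3] sum 73, len 11
Shortest qualifying length: 9.

9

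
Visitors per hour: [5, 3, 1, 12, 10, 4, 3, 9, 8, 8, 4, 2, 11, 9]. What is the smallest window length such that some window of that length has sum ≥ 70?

10

add 5: running sum 5 < 70
add 3: running sum 8 < 70
add 1: running sum 9 < 70
add 12: running sum 21 < 70
add 10: running sum 31 < 70
add 4: running sum 35 < 70
add 3: running sum 38 < 70
add 9: running sum 47 < 70
add 8: running sum 55 < 70
add 8: running sum 63 < 70
add 4: running sum 67 < 70
add 2: running sum 69 < 70
end 12: [12, 10, 4, 3, 9, 8, 8, 4, 2, 11] sum 71, len 10
end 13: [12, 10, 4, 3, 9, 8, 8, 4, 2, 11, 9] sum 80, len 11
Shortest qualifying length: 10.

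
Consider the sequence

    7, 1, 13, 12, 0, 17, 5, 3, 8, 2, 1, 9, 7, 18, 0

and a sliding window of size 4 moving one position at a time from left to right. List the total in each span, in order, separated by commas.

33, 26, 42, 34, 25, 33, 18, 14, 20, 19, 35, 34

7 1 13 12 → sum 33
1 13 12 0 → sum 26
13 12 0 17 → sum 42
12 0 17 5 → sum 34
0 17 5 3 → sum 25
17 5 3 8 → sum 33
5 3 8 2 → sum 18
3 8 2 1 → sum 14
8 2 1 9 → sum 20
2 1 9 7 → sum 19
1 9 7 18 → sum 35
9 7 18 0 → sum 34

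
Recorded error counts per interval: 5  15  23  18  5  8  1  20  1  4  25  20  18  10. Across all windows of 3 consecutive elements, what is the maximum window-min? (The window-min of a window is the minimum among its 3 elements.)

18

(5, 15, 23) → min 5
(15, 23, 18) → min 15
(23, 18, 5) → min 5
(18, 5, 8) → min 5
(5, 8, 1) → min 1
(8, 1, 20) → min 1
(1, 20, 1) → min 1
(20, 1, 4) → min 1
(1, 4, 25) → min 1
(4, 25, 20) → min 4
(25, 20, 18) → min 18
(20, 18, 10) → min 10
Maximum of these is 18.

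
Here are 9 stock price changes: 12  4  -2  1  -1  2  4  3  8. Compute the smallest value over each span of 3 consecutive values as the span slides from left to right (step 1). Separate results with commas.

-2, -2, -2, -1, -1, 2, 3

(12, 4, -2) → min -2
(4, -2, 1) → min -2
(-2, 1, -1) → min -2
(1, -1, 2) → min -1
(-1, 2, 4) → min -1
(2, 4, 3) → min 2
(4, 3, 8) → min 3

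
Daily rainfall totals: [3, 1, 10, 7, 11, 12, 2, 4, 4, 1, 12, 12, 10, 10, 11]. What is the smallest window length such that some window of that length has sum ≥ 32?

add 3: running sum 3 < 32
add 1: running sum 4 < 32
add 10: running sum 14 < 32
add 7: running sum 21 < 32
add 11: shortest ending here [3, 1, 10, 7, 11] sum 32, len 5
add 12: shortest ending here [10, 7, 11, 12] sum 40, len 4
add 2: shortest ending here [7, 11, 12, 2] sum 32, len 4
add 4: shortest ending here [7, 11, 12, 2, 4] sum 36, len 5
add 4: shortest ending here [11, 12, 2, 4, 4] sum 33, len 5
add 1: shortest ending here [11, 12, 2, 4, 4, 1] sum 34, len 6
add 12: shortest ending here [12, 2, 4, 4, 1, 12] sum 35, len 6
add 12: shortest ending here [4, 4, 1, 12, 12] sum 33, len 5
add 10: shortest ending here [12, 12, 10] sum 34, len 3
add 10: shortest ending here [12, 10, 10] sum 32, len 3
add 11: shortest ending here [12, 10, 10, 11] sum 43, len 4
Shortest qualifying length: 3.

3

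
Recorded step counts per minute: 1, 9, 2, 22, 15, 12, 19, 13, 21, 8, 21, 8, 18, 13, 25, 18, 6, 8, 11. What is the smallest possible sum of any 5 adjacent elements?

49

(1, 9, 2, 22, 15) → sum 49
(9, 2, 22, 15, 12) → sum 60
(2, 22, 15, 12, 19) → sum 70
(22, 15, 12, 19, 13) → sum 81
(15, 12, 19, 13, 21) → sum 80
(12, 19, 13, 21, 8) → sum 73
(19, 13, 21, 8, 21) → sum 82
(13, 21, 8, 21, 8) → sum 71
(21, 8, 21, 8, 18) → sum 76
(8, 21, 8, 18, 13) → sum 68
(21, 8, 18, 13, 25) → sum 85
(8, 18, 13, 25, 18) → sum 82
(18, 13, 25, 18, 6) → sum 80
(13, 25, 18, 6, 8) → sum 70
(25, 18, 6, 8, 11) → sum 68
Smallest of these is 49.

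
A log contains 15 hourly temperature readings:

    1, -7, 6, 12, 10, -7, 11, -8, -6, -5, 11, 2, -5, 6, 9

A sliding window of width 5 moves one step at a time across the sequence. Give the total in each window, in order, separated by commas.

1 -7 6 12 10 → sum 22
-7 6 12 10 -7 → sum 14
6 12 10 -7 11 → sum 32
12 10 -7 11 -8 → sum 18
10 -7 11 -8 -6 → sum 0
-7 11 -8 -6 -5 → sum -15
11 -8 -6 -5 11 → sum 3
-8 -6 -5 11 2 → sum -6
-6 -5 11 2 -5 → sum -3
-5 11 2 -5 6 → sum 9
11 2 -5 6 9 → sum 23

22, 14, 32, 18, 0, -15, 3, -6, -3, 9, 23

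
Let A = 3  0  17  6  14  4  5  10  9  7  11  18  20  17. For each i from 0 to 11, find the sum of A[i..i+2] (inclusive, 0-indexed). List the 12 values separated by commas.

3 0 17 → sum 20
0 17 6 → sum 23
17 6 14 → sum 37
6 14 4 → sum 24
14 4 5 → sum 23
4 5 10 → sum 19
5 10 9 → sum 24
10 9 7 → sum 26
9 7 11 → sum 27
7 11 18 → sum 36
11 18 20 → sum 49
18 20 17 → sum 55

20, 23, 37, 24, 23, 19, 24, 26, 27, 36, 49, 55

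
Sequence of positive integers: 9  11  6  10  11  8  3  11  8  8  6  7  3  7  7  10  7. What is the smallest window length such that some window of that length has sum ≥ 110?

15

Extend right; whenever the sum reaches 110, record the length and shrink from the left:
add 9: running sum 9 < 110
add 11: running sum 20 < 110
add 6: running sum 26 < 110
add 10: running sum 36 < 110
add 11: running sum 47 < 110
add 8: running sum 55 < 110
add 3: running sum 58 < 110
add 11: running sum 69 < 110
add 8: running sum 77 < 110
add 8: running sum 85 < 110
add 6: running sum 91 < 110
add 7: running sum 98 < 110
add 3: running sum 101 < 110
add 7: running sum 108 < 110
end 14: [9, 11, 6, 10, 11, 8, 3, 11, 8, 8, 6, 7, 3, 7, 7] sum 115, len 15
end 15: [11, 6, 10, 11, 8, 3, 11, 8, 8, 6, 7, 3, 7, 7, 10] sum 116, len 15
end 16: [6, 10, 11, 8, 3, 11, 8, 8, 6, 7, 3, 7, 7, 10, 7] sum 112, len 15
Shortest qualifying length: 15.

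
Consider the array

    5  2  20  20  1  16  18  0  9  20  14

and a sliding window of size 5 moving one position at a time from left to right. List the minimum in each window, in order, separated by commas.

(5, 2, 20, 20, 1) → min 1
(2, 20, 20, 1, 16) → min 1
(20, 20, 1, 16, 18) → min 1
(20, 1, 16, 18, 0) → min 0
(1, 16, 18, 0, 9) → min 0
(16, 18, 0, 9, 20) → min 0
(18, 0, 9, 20, 14) → min 0

1, 1, 1, 0, 0, 0, 0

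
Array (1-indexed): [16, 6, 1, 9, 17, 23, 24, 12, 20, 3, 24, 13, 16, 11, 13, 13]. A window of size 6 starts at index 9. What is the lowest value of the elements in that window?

Elements at indices 9..14: 20, 3, 24, 13, 16, 11
min(20, 3, 24, 13, 16, 11) = 3

3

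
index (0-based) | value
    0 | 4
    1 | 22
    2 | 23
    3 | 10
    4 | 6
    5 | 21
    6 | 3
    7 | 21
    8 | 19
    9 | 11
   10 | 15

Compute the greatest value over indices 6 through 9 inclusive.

21

Elements at indices 6..9: 3, 21, 19, 11
max(3, 21, 19, 11) = 21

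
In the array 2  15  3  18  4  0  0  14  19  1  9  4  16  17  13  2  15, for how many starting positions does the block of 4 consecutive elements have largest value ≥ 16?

2 15 3 18 → max 18  ≥ 16 ✓
15 3 18 4 → max 18  ≥ 16 ✓
3 18 4 0 → max 18  ≥ 16 ✓
18 4 0 0 → max 18  ≥ 16 ✓
4 0 0 14 → max 14
0 0 14 19 → max 19  ≥ 16 ✓
0 14 19 1 → max 19  ≥ 16 ✓
14 19 1 9 → max 19  ≥ 16 ✓
19 1 9 4 → max 19  ≥ 16 ✓
1 9 4 16 → max 16  ≥ 16 ✓
9 4 16 17 → max 17  ≥ 16 ✓
4 16 17 13 → max 17  ≥ 16 ✓
16 17 13 2 → max 17  ≥ 16 ✓
17 13 2 15 → max 17  ≥ 16 ✓
13 windows satisfy the condition.

13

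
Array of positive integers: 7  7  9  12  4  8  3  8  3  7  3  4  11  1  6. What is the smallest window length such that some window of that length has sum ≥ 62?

add 7: running sum 7 < 62
add 7: running sum 14 < 62
add 9: running sum 23 < 62
add 12: running sum 35 < 62
add 4: running sum 39 < 62
add 8: running sum 47 < 62
add 3: running sum 50 < 62
add 8: running sum 58 < 62
add 3: running sum 61 < 62
add 7: shortest ending here [7, 7, 9, 12, 4, 8, 3, 8, 3, 7] sum 68, len 10
add 3: shortest ending here [7, 9, 12, 4, 8, 3, 8, 3, 7, 3] sum 64, len 10
add 4: shortest ending here [7, 9, 12, 4, 8, 3, 8, 3, 7, 3, 4] sum 68, len 11
add 11: shortest ending here [12, 4, 8, 3, 8, 3, 7, 3, 4, 11] sum 63, len 10
add 1: shortest ending here [12, 4, 8, 3, 8, 3, 7, 3, 4, 11, 1] sum 64, len 11
add 6: shortest ending here [12, 4, 8, 3, 8, 3, 7, 3, 4, 11, 1, 6] sum 70, len 12
Shortest qualifying length: 10.

10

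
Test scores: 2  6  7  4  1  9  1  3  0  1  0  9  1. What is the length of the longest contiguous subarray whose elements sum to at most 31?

[2] sum 2 len 1
[2, 6] sum 8 len 2
[2, 6, 7] sum 15 len 3
[2, 6, 7, 4] sum 19 len 4
[2, 6, 7, 4, 1] sum 20 len 5
[2, 6, 7, 4, 1, 9] sum 29 len 6
[2, 6, 7, 4, 1, 9, 1] sum 30 len 7
[6, 7, 4, 1, 9, 1, 3] sum 31 len 7
[6, 7, 4, 1, 9, 1, 3, 0] sum 31 len 8
[7, 4, 1, 9, 1, 3, 0, 1] sum 26 len 8
[7, 4, 1, 9, 1, 3, 0, 1, 0] sum 26 len 9
[4, 1, 9, 1, 3, 0, 1, 0, 9] sum 28 len 9
[4, 1, 9, 1, 3, 0, 1, 0, 9, 1] sum 29 len 10
Longest length seen: 10.

10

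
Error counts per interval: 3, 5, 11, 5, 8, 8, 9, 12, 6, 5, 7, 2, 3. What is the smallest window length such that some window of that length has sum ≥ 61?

add 3: running sum 3 < 61
add 5: running sum 8 < 61
add 11: running sum 19 < 61
add 5: running sum 24 < 61
add 8: running sum 32 < 61
add 8: running sum 40 < 61
add 9: running sum 49 < 61
add 12: shortest ending here [3, 5, 11, 5, 8, 8, 9, 12] sum 61, len 8
add 6: shortest ending here [5, 11, 5, 8, 8, 9, 12, 6] sum 64, len 8
add 5: shortest ending here [11, 5, 8, 8, 9, 12, 6, 5] sum 64, len 8
add 7: shortest ending here [11, 5, 8, 8, 9, 12, 6, 5, 7] sum 71, len 9
add 2: shortest ending here [5, 8, 8, 9, 12, 6, 5, 7, 2] sum 62, len 9
add 3: shortest ending here [5, 8, 8, 9, 12, 6, 5, 7, 2, 3] sum 65, len 10
Shortest qualifying length: 8.

8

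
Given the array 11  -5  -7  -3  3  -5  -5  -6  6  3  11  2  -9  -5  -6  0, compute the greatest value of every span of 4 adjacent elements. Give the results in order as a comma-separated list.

11 -5 -7 -3 → max 11
-5 -7 -3 3 → max 3
-7 -3 3 -5 → max 3
-3 3 -5 -5 → max 3
3 -5 -5 -6 → max 3
-5 -5 -6 6 → max 6
-5 -6 6 3 → max 6
-6 6 3 11 → max 11
6 3 11 2 → max 11
3 11 2 -9 → max 11
11 2 -9 -5 → max 11
2 -9 -5 -6 → max 2
-9 -5 -6 0 → max 0

11, 3, 3, 3, 3, 6, 6, 11, 11, 11, 11, 2, 0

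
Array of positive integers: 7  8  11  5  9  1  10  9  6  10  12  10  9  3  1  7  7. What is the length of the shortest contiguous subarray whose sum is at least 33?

add 7: running sum 7 < 33
add 8: running sum 15 < 33
add 11: running sum 26 < 33
add 5: running sum 31 < 33
end 4: [8, 11, 5, 9] sum 33, len 4
end 5: [8, 11, 5, 9, 1] sum 34, len 5
end 6: [11, 5, 9, 1, 10] sum 36, len 5
end 7: [5, 9, 1, 10, 9] sum 34, len 5
end 8: [9, 1, 10, 9, 6] sum 35, len 5
end 9: [10, 9, 6, 10] sum 35, len 4
end 10: [9, 6, 10, 12] sum 37, len 4
end 11: [6, 10, 12, 10] sum 38, len 4
end 12: [10, 12, 10, 9] sum 41, len 4
end 13: [12, 10, 9, 3] sum 34, len 4
end 14: [12, 10, 9, 3, 1] sum 35, len 5
end 15: [12, 10, 9, 3, 1, 7] sum 42, len 6
end 16: [10, 9, 3, 1, 7, 7] sum 37, len 6
Shortest qualifying length: 4.

4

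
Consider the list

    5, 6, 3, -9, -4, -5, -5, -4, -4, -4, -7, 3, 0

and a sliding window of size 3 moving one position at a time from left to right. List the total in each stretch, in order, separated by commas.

14, 0, -10, -18, -14, -14, -13, -12, -15, -8, -4

(5, 6, 3) → sum 14
(6, 3, -9) → sum 0
(3, -9, -4) → sum -10
(-9, -4, -5) → sum -18
(-4, -5, -5) → sum -14
(-5, -5, -4) → sum -14
(-5, -4, -4) → sum -13
(-4, -4, -4) → sum -12
(-4, -4, -7) → sum -15
(-4, -7, 3) → sum -8
(-7, 3, 0) → sum -4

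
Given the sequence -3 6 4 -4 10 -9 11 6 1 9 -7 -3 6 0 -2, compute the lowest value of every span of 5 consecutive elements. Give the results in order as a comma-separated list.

-3 6 4 -4 10 → min -4
6 4 -4 10 -9 → min -9
4 -4 10 -9 11 → min -9
-4 10 -9 11 6 → min -9
10 -9 11 6 1 → min -9
-9 11 6 1 9 → min -9
11 6 1 9 -7 → min -7
6 1 9 -7 -3 → min -7
1 9 -7 -3 6 → min -7
9 -7 -3 6 0 → min -7
-7 -3 6 0 -2 → min -7

-4, -9, -9, -9, -9, -9, -7, -7, -7, -7, -7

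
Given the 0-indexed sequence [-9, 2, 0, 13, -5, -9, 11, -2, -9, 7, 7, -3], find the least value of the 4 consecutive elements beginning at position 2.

-9

Elements at indices 2..5: 0, 13, -5, -9
min(0, 13, -5, -9) = -9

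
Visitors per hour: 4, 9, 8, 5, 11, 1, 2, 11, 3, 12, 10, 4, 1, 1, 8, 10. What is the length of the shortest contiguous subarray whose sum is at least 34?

Extend right; whenever the sum reaches 34, record the length and shrink from the left:
add 4: running sum 4 < 34
add 9: running sum 13 < 34
add 8: running sum 21 < 34
add 5: running sum 26 < 34
add 11: shortest ending here [4, 9, 8, 5, 11] sum 37, len 5
add 1: shortest ending here [9, 8, 5, 11, 1] sum 34, len 5
add 2: shortest ending here [9, 8, 5, 11, 1, 2] sum 36, len 6
add 11: shortest ending here [8, 5, 11, 1, 2, 11] sum 38, len 6
add 3: shortest ending here [8, 5, 11, 1, 2, 11, 3] sum 41, len 7
add 12: shortest ending here [11, 1, 2, 11, 3, 12] sum 40, len 6
add 10: shortest ending here [11, 3, 12, 10] sum 36, len 4
add 4: shortest ending here [11, 3, 12, 10, 4] sum 40, len 5
add 1: shortest ending here [11, 3, 12, 10, 4, 1] sum 41, len 6
add 1: shortest ending here [11, 3, 12, 10, 4, 1, 1] sum 42, len 7
add 8: shortest ending here [12, 10, 4, 1, 1, 8] sum 36, len 6
add 10: shortest ending here [10, 4, 1, 1, 8, 10] sum 34, len 6
Shortest qualifying length: 4.

4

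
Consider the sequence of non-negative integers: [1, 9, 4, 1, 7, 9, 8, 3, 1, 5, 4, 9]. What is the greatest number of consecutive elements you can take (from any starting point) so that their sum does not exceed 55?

→ 1: sum 1, len 1
→ 9: sum 10, len 2
→ 4: sum 14, len 3
→ 1: sum 15, len 4
→ 7: sum 22, len 5
→ 9: sum 31, len 6
→ 8: sum 39, len 7
→ 3: sum 42, len 8
→ 1: sum 43, len 9
→ 5: sum 48, len 10
→ 4: sum 52, len 11
→ 9 (dropped 1, 9): sum 51, len 10
Longest length seen: 11.

11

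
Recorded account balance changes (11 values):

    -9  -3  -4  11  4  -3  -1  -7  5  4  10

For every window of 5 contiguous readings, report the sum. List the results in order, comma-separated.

-1, 5, 7, 4, -2, -2, 11

Sliding a size-5 window across the 11 values:
[-9, -3, -4, 11, 4] → sum -1
[-3, -4, 11, 4, -3] → sum 5
[-4, 11, 4, -3, -1] → sum 7
[11, 4, -3, -1, -7] → sum 4
[4, -3, -1, -7, 5] → sum -2
[-3, -1, -7, 5, 4] → sum -2
[-1, -7, 5, 4, 10] → sum 11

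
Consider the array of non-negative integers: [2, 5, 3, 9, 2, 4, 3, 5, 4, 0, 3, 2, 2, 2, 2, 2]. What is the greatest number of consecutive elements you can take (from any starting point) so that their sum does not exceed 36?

12

Extend to the right; shrink from the left whenever the sum exceeds 36:
→ 2: sum 2, len 1
→ 5: sum 7, len 2
→ 3: sum 10, len 3
→ 9: sum 19, len 4
→ 2: sum 21, len 5
→ 4: sum 25, len 6
→ 3: sum 28, len 7
→ 5: sum 33, len 8
→ 4 (dropped 2): sum 35, len 8
→ 0: sum 35, len 9
→ 3 (dropped 5): sum 33, len 9
→ 2: sum 35, len 10
→ 2 (dropped 3): sum 34, len 10
→ 2: sum 36, len 11
→ 2 (dropped 9): sum 29, len 11
→ 2: sum 31, len 12
Longest length seen: 12.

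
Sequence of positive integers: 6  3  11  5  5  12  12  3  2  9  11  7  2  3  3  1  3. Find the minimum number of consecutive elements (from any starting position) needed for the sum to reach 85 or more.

add 6: running sum 6 < 85
add 3: running sum 9 < 85
add 11: running sum 20 < 85
add 5: running sum 25 < 85
add 5: running sum 30 < 85
add 12: running sum 42 < 85
add 12: running sum 54 < 85
add 3: running sum 57 < 85
add 2: running sum 59 < 85
add 9: running sum 68 < 85
add 11: running sum 79 < 85
end 11: [6, 3, 11, 5, 5, 12, 12, 3, 2, 9, 11, 7] sum 86, len 12
end 12: [6, 3, 11, 5, 5, 12, 12, 3, 2, 9, 11, 7, 2] sum 88, len 13
end 13: [3, 11, 5, 5, 12, 12, 3, 2, 9, 11, 7, 2, 3] sum 85, len 13
end 14: [11, 5, 5, 12, 12, 3, 2, 9, 11, 7, 2, 3, 3] sum 85, len 13
end 15: [11, 5, 5, 12, 12, 3, 2, 9, 11, 7, 2, 3, 3, 1] sum 86, len 14
end 16: [11, 5, 5, 12, 12, 3, 2, 9, 11, 7, 2, 3, 3, 1, 3] sum 89, len 15
Shortest qualifying length: 12.

12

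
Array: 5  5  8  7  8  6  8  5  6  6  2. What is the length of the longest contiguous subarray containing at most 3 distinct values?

6

[5] 1 distinct, len 1
[5, 5] 1 distinct, len 2
[5, 5, 8] 2 distinct, len 3
[5, 5, 8, 7] 3 distinct, len 4
[5, 5, 8, 7, 8] 3 distinct, len 5
[8, 7, 8, 6] 3 distinct, len 4
[8, 7, 8, 6, 8] 3 distinct, len 5
[8, 6, 8, 5] 3 distinct, len 4
[8, 6, 8, 5, 6] 3 distinct, len 5
[8, 6, 8, 5, 6, 6] 3 distinct, len 6
[5, 6, 6, 2] 3 distinct, len 4
Longest length with ≤3 distinct: 6.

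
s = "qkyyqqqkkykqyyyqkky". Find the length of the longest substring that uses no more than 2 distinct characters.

5

add q: window [q] (1 distinct), len 1
add k: window [q, k] (2 distinct), len 2
add y: window [k, y] (2 distinct), len 2
add y: window [k, y, y] (2 distinct), len 3
add q: window [y, y, q] (2 distinct), len 3
add q: window [y, y, q, q] (2 distinct), len 4
add q: window [y, y, q, q, q] (2 distinct), len 5
add k: window [q, q, q, k] (2 distinct), len 4
add k: window [q, q, q, k, k] (2 distinct), len 5
add y: window [k, k, y] (2 distinct), len 3
add k: window [k, k, y, k] (2 distinct), len 4
add q: window [k, q] (2 distinct), len 2
add y: window [q, y] (2 distinct), len 2
add y: window [q, y, y] (2 distinct), len 3
add y: window [q, y, y, y] (2 distinct), len 4
add q: window [q, y, y, y, q] (2 distinct), len 5
add k: window [q, k] (2 distinct), len 2
add k: window [q, k, k] (2 distinct), len 3
add y: window [k, k, y] (2 distinct), len 3
Longest length with ≤2 distinct: 5.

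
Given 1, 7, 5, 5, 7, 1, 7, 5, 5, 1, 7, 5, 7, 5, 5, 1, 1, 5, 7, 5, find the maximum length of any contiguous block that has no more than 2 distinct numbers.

Extend right; when distinct count exceeds 2, shrink from the left:
add 1: window [1] (1 distinct), len 1
add 7: window [1, 7] (2 distinct), len 2
add 5: window [7, 5] (2 distinct), len 2
add 5: window [7, 5, 5] (2 distinct), len 3
add 7: window [7, 5, 5, 7] (2 distinct), len 4
add 1: window [7, 1] (2 distinct), len 2
add 7: window [7, 1, 7] (2 distinct), len 3
add 5: window [7, 5] (2 distinct), len 2
add 5: window [7, 5, 5] (2 distinct), len 3
add 1: window [5, 5, 1] (2 distinct), len 3
add 7: window [1, 7] (2 distinct), len 2
add 5: window [7, 5] (2 distinct), len 2
add 7: window [7, 5, 7] (2 distinct), len 3
add 5: window [7, 5, 7, 5] (2 distinct), len 4
add 5: window [7, 5, 7, 5, 5] (2 distinct), len 5
add 1: window [5, 5, 1] (2 distinct), len 3
add 1: window [5, 5, 1, 1] (2 distinct), len 4
add 5: window [5, 5, 1, 1, 5] (2 distinct), len 5
add 7: window [5, 7] (2 distinct), len 2
add 5: window [5, 7, 5] (2 distinct), len 3
Longest length with ≤2 distinct: 5.

5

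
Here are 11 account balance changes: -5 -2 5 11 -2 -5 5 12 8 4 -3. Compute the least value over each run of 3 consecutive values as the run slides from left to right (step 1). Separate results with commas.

-5, -2, -2, -5, -5, -5, 5, 4, -3

Sliding a size-3 window across the 11 values:
(-5, -2, 5) → min -5
(-2, 5, 11) → min -2
(5, 11, -2) → min -2
(11, -2, -5) → min -5
(-2, -5, 5) → min -5
(-5, 5, 12) → min -5
(5, 12, 8) → min 5
(12, 8, 4) → min 4
(8, 4, -3) → min -3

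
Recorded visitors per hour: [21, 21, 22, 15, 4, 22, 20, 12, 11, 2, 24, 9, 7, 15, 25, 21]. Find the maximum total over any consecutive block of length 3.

64

21 21 22 → sum 64
21 22 15 → sum 58
22 15 4 → sum 41
15 4 22 → sum 41
4 22 20 → sum 46
22 20 12 → sum 54
20 12 11 → sum 43
12 11 2 → sum 25
11 2 24 → sum 37
2 24 9 → sum 35
24 9 7 → sum 40
9 7 15 → sum 31
7 15 25 → sum 47
15 25 21 → sum 61
Maximum of these is 64.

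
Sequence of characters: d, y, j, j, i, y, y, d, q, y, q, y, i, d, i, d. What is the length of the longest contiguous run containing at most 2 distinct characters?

Extend right; when distinct count exceeds 2, shrink from the left:
[d] 1 distinct, len 1
[d, y] 2 distinct, len 2
[y, j] 2 distinct, len 2
[y, j, j] 2 distinct, len 3
[j, j, i] 2 distinct, len 3
[i, y] 2 distinct, len 2
[i, y, y] 2 distinct, len 3
[y, y, d] 2 distinct, len 3
[d, q] 2 distinct, len 2
[q, y] 2 distinct, len 2
[q, y, q] 2 distinct, len 3
[q, y, q, y] 2 distinct, len 4
[y, i] 2 distinct, len 2
[i, d] 2 distinct, len 2
[i, d, i] 2 distinct, len 3
[i, d, i, d] 2 distinct, len 4
Longest length with ≤2 distinct: 4.

4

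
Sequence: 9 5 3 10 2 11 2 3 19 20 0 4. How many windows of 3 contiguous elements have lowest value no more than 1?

9 5 3 → min 3
5 3 10 → min 3
3 10 2 → min 2
10 2 11 → min 2
2 11 2 → min 2
11 2 3 → min 2
2 3 19 → min 2
3 19 20 → min 3
19 20 0 → min 0  ≤ 1 ✓
20 0 4 → min 0  ≤ 1 ✓
2 windows satisfy the condition.

2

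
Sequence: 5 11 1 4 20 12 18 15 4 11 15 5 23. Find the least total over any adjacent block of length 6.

Each size-6 window and its sum:
5 11 1 4 20 12 → sum 53
11 1 4 20 12 18 → sum 66
1 4 20 12 18 15 → sum 70
4 20 12 18 15 4 → sum 73
20 12 18 15 4 11 → sum 80
12 18 15 4 11 15 → sum 75
18 15 4 11 15 5 → sum 68
15 4 11 15 5 23 → sum 73
Least of these is 53.

53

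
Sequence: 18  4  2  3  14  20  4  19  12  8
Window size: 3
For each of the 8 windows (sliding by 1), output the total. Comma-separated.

18 4 2 → sum 24
4 2 3 → sum 9
2 3 14 → sum 19
3 14 20 → sum 37
14 20 4 → sum 38
20 4 19 → sum 43
4 19 12 → sum 35
19 12 8 → sum 39

24, 9, 19, 37, 38, 43, 35, 39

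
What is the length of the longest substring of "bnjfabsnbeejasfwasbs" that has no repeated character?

6

[b] len 1
[b, n] len 2
[b, n, j] len 3
[b, n, j, f] len 4
[b, n, j, f, a] len 5
[n, j, f, a, b] len 5
[n, j, f, a, b, s] len 6
[j, f, a, b, s, n] len 6
[s, n, b] len 3
[s, n, b, e] len 4
[e] len 1
[e, j] len 2
[e, j, a] len 3
[e, j, a, s] len 4
[e, j, a, s, f] len 5
[e, j, a, s, f, w] len 6
[s, f, w, a] len 4
[f, w, a, s] len 4
[f, w, a, s, b] len 5
[b, s] len 2
Longest all-distinct length: 6.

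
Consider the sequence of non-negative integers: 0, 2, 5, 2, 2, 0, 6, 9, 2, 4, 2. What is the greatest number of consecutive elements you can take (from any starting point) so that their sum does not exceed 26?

Extend to the right; shrink from the left whenever the sum exceeds 26:
→ 0: sum 0, len 1
→ 2: sum 2, len 2
→ 5: sum 7, len 3
→ 2: sum 9, len 4
→ 2: sum 11, len 5
→ 0: sum 11, len 6
→ 6: sum 17, len 7
→ 9: sum 26, len 8
→ 2 (dropped 0, 2): sum 26, len 7
→ 4 (dropped 5): sum 25, len 7
→ 2 (dropped 2): sum 25, len 7
Longest length seen: 8.

8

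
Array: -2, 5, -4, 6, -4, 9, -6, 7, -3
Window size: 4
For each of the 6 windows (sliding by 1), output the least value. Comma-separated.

-4, -4, -4, -6, -6, -6

Sliding a size-4 window across the 9 values:
-2 5 -4 6 → min -4
5 -4 6 -4 → min -4
-4 6 -4 9 → min -4
6 -4 9 -6 → min -6
-4 9 -6 7 → min -6
9 -6 7 -3 → min -6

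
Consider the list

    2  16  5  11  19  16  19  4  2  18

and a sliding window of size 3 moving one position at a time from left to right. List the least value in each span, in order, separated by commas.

2, 5, 5, 11, 16, 4, 2, 2

Sliding a size-3 window across the 10 values:
[2, 16, 5] → min 2
[16, 5, 11] → min 5
[5, 11, 19] → min 5
[11, 19, 16] → min 11
[19, 16, 19] → min 16
[16, 19, 4] → min 4
[19, 4, 2] → min 2
[4, 2, 18] → min 2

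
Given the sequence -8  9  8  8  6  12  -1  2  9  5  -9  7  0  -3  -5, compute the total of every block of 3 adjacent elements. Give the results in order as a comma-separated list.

(-8, 9, 8) → sum 9
(9, 8, 8) → sum 25
(8, 8, 6) → sum 22
(8, 6, 12) → sum 26
(6, 12, -1) → sum 17
(12, -1, 2) → sum 13
(-1, 2, 9) → sum 10
(2, 9, 5) → sum 16
(9, 5, -9) → sum 5
(5, -9, 7) → sum 3
(-9, 7, 0) → sum -2
(7, 0, -3) → sum 4
(0, -3, -5) → sum -8

9, 25, 22, 26, 17, 13, 10, 16, 5, 3, -2, 4, -8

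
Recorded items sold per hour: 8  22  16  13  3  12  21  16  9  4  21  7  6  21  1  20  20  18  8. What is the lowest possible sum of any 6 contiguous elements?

Each size-6 window and its sum:
[8, 22, 16, 13, 3, 12] → sum 74
[22, 16, 13, 3, 12, 21] → sum 87
[16, 13, 3, 12, 21, 16] → sum 81
[13, 3, 12, 21, 16, 9] → sum 74
[3, 12, 21, 16, 9, 4] → sum 65
[12, 21, 16, 9, 4, 21] → sum 83
[21, 16, 9, 4, 21, 7] → sum 78
[16, 9, 4, 21, 7, 6] → sum 63
[9, 4, 21, 7, 6, 21] → sum 68
[4, 21, 7, 6, 21, 1] → sum 60
[21, 7, 6, 21, 1, 20] → sum 76
[7, 6, 21, 1, 20, 20] → sum 75
[6, 21, 1, 20, 20, 18] → sum 86
[21, 1, 20, 20, 18, 8] → sum 88
Lowest of these is 60.

60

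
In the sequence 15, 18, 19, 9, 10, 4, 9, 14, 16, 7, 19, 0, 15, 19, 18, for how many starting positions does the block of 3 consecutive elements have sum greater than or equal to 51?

2

[15, 18, 19] → sum 52  ≥ 51 ✓
[18, 19, 9] → sum 46
[19, 9, 10] → sum 38
[9, 10, 4] → sum 23
[10, 4, 9] → sum 23
[4, 9, 14] → sum 27
[9, 14, 16] → sum 39
[14, 16, 7] → sum 37
[16, 7, 19] → sum 42
[7, 19, 0] → sum 26
[19, 0, 15] → sum 34
[0, 15, 19] → sum 34
[15, 19, 18] → sum 52  ≥ 51 ✓
2 windows satisfy the condition.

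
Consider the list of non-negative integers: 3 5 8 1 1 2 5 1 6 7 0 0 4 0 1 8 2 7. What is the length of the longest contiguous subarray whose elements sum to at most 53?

[3] sum 3 len 1
[3, 5] sum 8 len 2
[3, 5, 8] sum 16 len 3
[3, 5, 8, 1] sum 17 len 4
[3, 5, 8, 1, 1] sum 18 len 5
[3, 5, 8, 1, 1, 2] sum 20 len 6
[3, 5, 8, 1, 1, 2, 5] sum 25 len 7
[3, 5, 8, 1, 1, 2, 5, 1] sum 26 len 8
[3, 5, 8, 1, 1, 2, 5, 1, 6] sum 32 len 9
[3, 5, 8, 1, 1, 2, 5, 1, 6, 7] sum 39 len 10
[3, 5, 8, 1, 1, 2, 5, 1, 6, 7, 0] sum 39 len 11
[3, 5, 8, 1, 1, 2, 5, 1, 6, 7, 0, 0] sum 39 len 12
[3, 5, 8, 1, 1, 2, 5, 1, 6, 7, 0, 0, 4] sum 43 len 13
[3, 5, 8, 1, 1, 2, 5, 1, 6, 7, 0, 0, 4, 0] sum 43 len 14
[3, 5, 8, 1, 1, 2, 5, 1, 6, 7, 0, 0, 4, 0, 1] sum 44 len 15
[3, 5, 8, 1, 1, 2, 5, 1, 6, 7, 0, 0, 4, 0, 1, 8] sum 52 len 16
[5, 8, 1, 1, 2, 5, 1, 6, 7, 0, 0, 4, 0, 1, 8, 2] sum 51 len 16
[8, 1, 1, 2, 5, 1, 6, 7, 0, 0, 4, 0, 1, 8, 2, 7] sum 53 len 16
Longest length seen: 16.

16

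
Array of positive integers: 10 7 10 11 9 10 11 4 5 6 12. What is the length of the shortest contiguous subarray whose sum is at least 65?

7

add 10: running sum 10 < 65
add 7: running sum 17 < 65
add 10: running sum 27 < 65
add 11: running sum 38 < 65
add 9: running sum 47 < 65
add 10: running sum 57 < 65
add 11: shortest ending here [10, 7, 10, 11, 9, 10, 11] sum 68, len 7
add 4: shortest ending here [10, 7, 10, 11, 9, 10, 11, 4] sum 72, len 8
add 5: shortest ending here [7, 10, 11, 9, 10, 11, 4, 5] sum 67, len 8
add 6: shortest ending here [10, 11, 9, 10, 11, 4, 5, 6] sum 66, len 8
add 12: shortest ending here [11, 9, 10, 11, 4, 5, 6, 12] sum 68, len 8
Shortest qualifying length: 7.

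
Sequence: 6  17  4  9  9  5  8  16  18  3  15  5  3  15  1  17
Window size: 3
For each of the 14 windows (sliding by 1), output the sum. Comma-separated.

27, 30, 22, 23, 22, 29, 42, 37, 36, 23, 23, 23, 19, 33

[6, 17, 4] → sum 27
[17, 4, 9] → sum 30
[4, 9, 9] → sum 22
[9, 9, 5] → sum 23
[9, 5, 8] → sum 22
[5, 8, 16] → sum 29
[8, 16, 18] → sum 42
[16, 18, 3] → sum 37
[18, 3, 15] → sum 36
[3, 15, 5] → sum 23
[15, 5, 3] → sum 23
[5, 3, 15] → sum 23
[3, 15, 1] → sum 19
[15, 1, 17] → sum 33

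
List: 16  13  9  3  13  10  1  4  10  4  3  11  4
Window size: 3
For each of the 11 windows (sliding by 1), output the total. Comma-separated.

16 13 9 → sum 38
13 9 3 → sum 25
9 3 13 → sum 25
3 13 10 → sum 26
13 10 1 → sum 24
10 1 4 → sum 15
1 4 10 → sum 15
4 10 4 → sum 18
10 4 3 → sum 17
4 3 11 → sum 18
3 11 4 → sum 18

38, 25, 25, 26, 24, 15, 15, 18, 17, 18, 18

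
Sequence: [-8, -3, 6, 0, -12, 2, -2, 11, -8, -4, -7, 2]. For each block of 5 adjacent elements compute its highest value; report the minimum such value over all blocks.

6

Window maxs for each of the 8 positions:
-8 -3 6 0 -12 → max 6
-3 6 0 -12 2 → max 6
6 0 -12 2 -2 → max 6
0 -12 2 -2 11 → max 11
-12 2 -2 11 -8 → max 11
2 -2 11 -8 -4 → max 11
-2 11 -8 -4 -7 → max 11
11 -8 -4 -7 2 → max 11
Minimum of these is 6.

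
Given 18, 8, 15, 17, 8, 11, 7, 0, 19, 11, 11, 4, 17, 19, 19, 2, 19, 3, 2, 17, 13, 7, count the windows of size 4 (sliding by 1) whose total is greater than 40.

18 8 15 17 → sum 58  > 40 ✓
8 15 17 8 → sum 48  > 40 ✓
15 17 8 11 → sum 51  > 40 ✓
17 8 11 7 → sum 43  > 40 ✓
8 11 7 0 → sum 26
11 7 0 19 → sum 37
7 0 19 11 → sum 37
0 19 11 11 → sum 41  > 40 ✓
19 11 11 4 → sum 45  > 40 ✓
11 11 4 17 → sum 43  > 40 ✓
11 4 17 19 → sum 51  > 40 ✓
4 17 19 19 → sum 59  > 40 ✓
17 19 19 2 → sum 57  > 40 ✓
19 19 2 19 → sum 59  > 40 ✓
19 2 19 3 → sum 43  > 40 ✓
2 19 3 2 → sum 26
19 3 2 17 → sum 41  > 40 ✓
3 2 17 13 → sum 35
2 17 13 7 → sum 39
13 windows satisfy the condition.

13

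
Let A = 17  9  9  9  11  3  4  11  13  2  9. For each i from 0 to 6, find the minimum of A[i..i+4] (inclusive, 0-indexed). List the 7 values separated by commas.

9, 3, 3, 3, 3, 2, 2

Sliding a size-5 window across the 11 values:
[17, 9, 9, 9, 11] → min 9
[9, 9, 9, 11, 3] → min 3
[9, 9, 11, 3, 4] → min 3
[9, 11, 3, 4, 11] → min 3
[11, 3, 4, 11, 13] → min 3
[3, 4, 11, 13, 2] → min 2
[4, 11, 13, 2, 9] → min 2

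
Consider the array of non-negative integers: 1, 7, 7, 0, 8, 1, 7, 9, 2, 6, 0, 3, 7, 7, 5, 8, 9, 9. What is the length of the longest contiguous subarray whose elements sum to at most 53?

12

Extend to the right; shrink from the left whenever the sum exceeds 53:
→ 1: sum 1, len 1
→ 7: sum 8, len 2
→ 7: sum 15, len 3
→ 0: sum 15, len 4
→ 8: sum 23, len 5
→ 1: sum 24, len 6
→ 7: sum 31, len 7
→ 9: sum 40, len 8
→ 2: sum 42, len 9
→ 6: sum 48, len 10
→ 0: sum 48, len 11
→ 3: sum 51, len 12
→ 7 (dropped 1, 7): sum 50, len 11
→ 7 (dropped 7): sum 50, len 11
→ 5 (dropped 0, 8): sum 47, len 10
→ 8 (dropped 1, 7): sum 47, len 9
→ 9 (dropped 9): sum 47, len 9
→ 9 (dropped 2, 6): sum 48, len 8
Longest length seen: 12.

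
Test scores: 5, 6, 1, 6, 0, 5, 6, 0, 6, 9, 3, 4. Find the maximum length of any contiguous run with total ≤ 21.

6

Extend to the right; shrink from the left whenever the sum exceeds 21:
[5] sum 5 len 1
[5, 6] sum 11 len 2
[5, 6, 1] sum 12 len 3
[5, 6, 1, 6] sum 18 len 4
[5, 6, 1, 6, 0] sum 18 len 5
[6, 1, 6, 0, 5] sum 18 len 5
[1, 6, 0, 5, 6] sum 18 len 5
[1, 6, 0, 5, 6, 0] sum 18 len 6
[0, 5, 6, 0, 6] sum 17 len 5
[6, 0, 6, 9] sum 21 len 4
[0, 6, 9, 3] sum 18 len 4
[9, 3, 4] sum 16 len 3
Longest length seen: 6.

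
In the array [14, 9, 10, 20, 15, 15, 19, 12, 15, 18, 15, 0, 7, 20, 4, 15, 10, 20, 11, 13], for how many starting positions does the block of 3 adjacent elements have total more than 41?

9

[14, 9, 10] → sum 33
[9, 10, 20] → sum 39
[10, 20, 15] → sum 45  > 41 ✓
[20, 15, 15] → sum 50  > 41 ✓
[15, 15, 19] → sum 49  > 41 ✓
[15, 19, 12] → sum 46  > 41 ✓
[19, 12, 15] → sum 46  > 41 ✓
[12, 15, 18] → sum 45  > 41 ✓
[15, 18, 15] → sum 48  > 41 ✓
[18, 15, 0] → sum 33
[15, 0, 7] → sum 22
[0, 7, 20] → sum 27
[7, 20, 4] → sum 31
[20, 4, 15] → sum 39
[4, 15, 10] → sum 29
[15, 10, 20] → sum 45  > 41 ✓
[10, 20, 11] → sum 41
[20, 11, 13] → sum 44  > 41 ✓
9 windows satisfy the condition.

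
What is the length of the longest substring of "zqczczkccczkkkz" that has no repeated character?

3

[z] len 1
[z, q] len 2
[z, q, c] len 3
[q, c, z] len 3
[z, c] len 2
[c, z] len 2
[c, z, k] len 3
[z, k, c] len 3
[c] len 1
[c] len 1
[c, z] len 2
[c, z, k] len 3
[k] len 1
[k] len 1
[k, z] len 2
Longest all-distinct length: 3.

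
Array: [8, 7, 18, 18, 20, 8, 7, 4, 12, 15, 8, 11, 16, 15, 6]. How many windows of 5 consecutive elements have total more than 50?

8 7 18 18 20 → sum 71  > 50 ✓
7 18 18 20 8 → sum 71  > 50 ✓
18 18 20 8 7 → sum 71  > 50 ✓
18 20 8 7 4 → sum 57  > 50 ✓
20 8 7 4 12 → sum 51  > 50 ✓
8 7 4 12 15 → sum 46
7 4 12 15 8 → sum 46
4 12 15 8 11 → sum 50
12 15 8 11 16 → sum 62  > 50 ✓
15 8 11 16 15 → sum 65  > 50 ✓
8 11 16 15 6 → sum 56  > 50 ✓
8 windows satisfy the condition.

8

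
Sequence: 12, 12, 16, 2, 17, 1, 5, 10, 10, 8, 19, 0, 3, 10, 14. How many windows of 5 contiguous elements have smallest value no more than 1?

9

(12, 12, 16, 2, 17) → min 2
(12, 16, 2, 17, 1) → min 1  ≤ 1 ✓
(16, 2, 17, 1, 5) → min 1  ≤ 1 ✓
(2, 17, 1, 5, 10) → min 1  ≤ 1 ✓
(17, 1, 5, 10, 10) → min 1  ≤ 1 ✓
(1, 5, 10, 10, 8) → min 1  ≤ 1 ✓
(5, 10, 10, 8, 19) → min 5
(10, 10, 8, 19, 0) → min 0  ≤ 1 ✓
(10, 8, 19, 0, 3) → min 0  ≤ 1 ✓
(8, 19, 0, 3, 10) → min 0  ≤ 1 ✓
(19, 0, 3, 10, 14) → min 0  ≤ 1 ✓
9 windows satisfy the condition.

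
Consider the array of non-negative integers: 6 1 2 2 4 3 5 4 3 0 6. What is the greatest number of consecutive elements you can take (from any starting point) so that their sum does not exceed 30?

[6] sum 6 len 1
[6, 1] sum 7 len 2
[6, 1, 2] sum 9 len 3
[6, 1, 2, 2] sum 11 len 4
[6, 1, 2, 2, 4] sum 15 len 5
[6, 1, 2, 2, 4, 3] sum 18 len 6
[6, 1, 2, 2, 4, 3, 5] sum 23 len 7
[6, 1, 2, 2, 4, 3, 5, 4] sum 27 len 8
[6, 1, 2, 2, 4, 3, 5, 4, 3] sum 30 len 9
[6, 1, 2, 2, 4, 3, 5, 4, 3, 0] sum 30 len 10
[1, 2, 2, 4, 3, 5, 4, 3, 0, 6] sum 30 len 10
Longest length seen: 10.

10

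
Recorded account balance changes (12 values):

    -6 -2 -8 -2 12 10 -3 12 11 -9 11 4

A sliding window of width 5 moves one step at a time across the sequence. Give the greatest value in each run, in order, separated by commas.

(-6, -2, -8, -2, 12) → max 12
(-2, -8, -2, 12, 10) → max 12
(-8, -2, 12, 10, -3) → max 12
(-2, 12, 10, -3, 12) → max 12
(12, 10, -3, 12, 11) → max 12
(10, -3, 12, 11, -9) → max 12
(-3, 12, 11, -9, 11) → max 12
(12, 11, -9, 11, 4) → max 12

12, 12, 12, 12, 12, 12, 12, 12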